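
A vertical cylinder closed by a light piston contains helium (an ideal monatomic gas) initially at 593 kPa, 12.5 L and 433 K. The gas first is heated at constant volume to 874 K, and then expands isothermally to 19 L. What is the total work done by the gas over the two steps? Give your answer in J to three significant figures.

Step 1 (isochoric): W = 0 (constant volume).
After step 1: P = 1197 kPa (V unchanged).
Step 2 (isothermal): W = P₁V₁ ln(V₂/V₁) = (14962) ln(19/12.5) = 6265 J.
W_total = 0 + 6265 = 6265 J.

W_total ≈ 6260 J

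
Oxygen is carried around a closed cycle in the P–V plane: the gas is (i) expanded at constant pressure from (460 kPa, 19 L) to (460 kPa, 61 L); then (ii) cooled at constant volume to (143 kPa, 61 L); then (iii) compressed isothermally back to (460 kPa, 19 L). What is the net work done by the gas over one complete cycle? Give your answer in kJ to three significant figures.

Leg (i): W = PΔV = (460)(61 − 19) = 19320 J.
Leg (ii): W = 0.
Leg (iii): W = PᵢVᵢ ln(V_f/Vᵢ) = (8723) ln(19/61) = -10175 J.
W_net = 19320 − 10175 = 9145 J.

W_net ≈ 9.15 kJ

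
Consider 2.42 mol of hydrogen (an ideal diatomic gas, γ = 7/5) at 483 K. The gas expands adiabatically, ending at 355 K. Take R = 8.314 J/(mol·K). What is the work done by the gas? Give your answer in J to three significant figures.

Adiabatic ⇒ Q = 0, so W_by = −ΔU = nCᵥ(T₁ − T₂).
Cᵥ = 5R/2 = 20.79 J/(mol·K).
W = (2.42)(20.79)(483 − 355) = 6438 J.

W ≈ 6440 J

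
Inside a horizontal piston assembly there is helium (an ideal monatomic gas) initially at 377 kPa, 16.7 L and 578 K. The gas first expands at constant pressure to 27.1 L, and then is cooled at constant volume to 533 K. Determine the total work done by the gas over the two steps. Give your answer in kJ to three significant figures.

W_total ≈ 3.92 kJ

Step 1 (isobaric): W = PΔV = (377 kPa)(27.1 − 16.7 L) = 3921 J.
Step 2 (isochoric): W = 0 (constant volume).
W_total = 3921 + 0 = 3921 J.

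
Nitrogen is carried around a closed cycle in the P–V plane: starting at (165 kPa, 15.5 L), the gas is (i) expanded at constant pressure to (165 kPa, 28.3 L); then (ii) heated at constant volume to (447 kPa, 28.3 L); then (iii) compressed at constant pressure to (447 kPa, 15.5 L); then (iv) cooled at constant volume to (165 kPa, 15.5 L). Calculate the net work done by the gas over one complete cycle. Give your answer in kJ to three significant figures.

Constant-volume legs do no work.
W(i) = (165)(28.3 − 15.5) = 2112 J; W(iii) = (447)(15.5 − 28.3) = -5722 J.
W_net = 2112 − 5722 = -3610 J (the counter-clockwise enclosed area).

W_net ≈ -3.61 kJ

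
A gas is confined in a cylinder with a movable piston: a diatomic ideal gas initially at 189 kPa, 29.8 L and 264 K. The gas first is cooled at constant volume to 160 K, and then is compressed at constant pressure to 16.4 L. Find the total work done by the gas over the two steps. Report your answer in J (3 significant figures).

W_total ≈ -1530 J

Step 1 (isochoric): W = 0 (constant volume).
After step 1: P = 114.5 kPa (V unchanged).
Step 2 (isobaric): W = PΔV = (114.5 kPa)(16.4 − 29.8 L) = -1535 J.
W_total = 0 − 1535 = -1535 J.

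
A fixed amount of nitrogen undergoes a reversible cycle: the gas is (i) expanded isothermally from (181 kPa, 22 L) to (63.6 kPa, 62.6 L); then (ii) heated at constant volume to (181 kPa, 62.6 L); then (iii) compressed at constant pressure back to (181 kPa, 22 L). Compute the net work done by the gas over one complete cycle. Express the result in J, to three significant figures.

Leg (i): W = PᵢVᵢ ln(V_f/Vᵢ) = (3982) ln(62.6/22) = 4164 J.
Leg (ii): W = 0.
Leg (iii): W = PΔV = (181)(22 − 62.6) = -7349 J.
W_net = 4164 − 7349 = -3185 J.

W_net ≈ -3180 J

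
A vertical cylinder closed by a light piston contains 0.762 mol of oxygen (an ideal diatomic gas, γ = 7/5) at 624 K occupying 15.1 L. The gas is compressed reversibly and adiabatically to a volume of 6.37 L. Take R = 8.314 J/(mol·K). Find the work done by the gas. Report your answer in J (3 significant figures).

W ≈ -4080 J

Adiabatic: TV^(γ−1) = const with γ = 7/5.
T₂ = T₁ (V₁/V₂)^(γ−1) = 624 × (15.1/6.37)^0.4 = 624 × 1.412 = 881.3 K.
W_by = nCᵥ(T₁ − T₂) = (0.762)(20.79)(624 − 881.3) = -4075 J.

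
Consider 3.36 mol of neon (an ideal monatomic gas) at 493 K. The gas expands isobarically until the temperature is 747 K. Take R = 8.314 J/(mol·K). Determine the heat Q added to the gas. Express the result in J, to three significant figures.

Isobaric: W = nRΔT = (3.36)(8.314)(254) = 7096 J.
ΔU = nCᵥΔT with Cᵥ = 3R/2: ΔU = (3.36)(12.47)(254) = 10643 J.
Q = ΔU + W = 10643 + 7096 = 17739 J.

Q ≈ 17700 J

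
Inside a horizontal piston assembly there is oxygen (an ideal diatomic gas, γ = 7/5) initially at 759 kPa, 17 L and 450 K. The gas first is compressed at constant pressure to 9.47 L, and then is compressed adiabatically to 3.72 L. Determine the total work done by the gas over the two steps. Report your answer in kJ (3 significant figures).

W_total ≈ -13.9 kJ

Step 1 (isobaric): W = PΔV = (759 kPa)(9.47 − 17 L) = -5715 J.
After step 1: P = 759 kPa, V = 9.47 L, T = 250.7 K.
Step 2 (adiabatic): W = (P₁V₁ − P₂V₂)/(γ−1) = (7188 − 10445)/0.4 = -8144 J.
W_total = -5715 − 8144 = -13859 J.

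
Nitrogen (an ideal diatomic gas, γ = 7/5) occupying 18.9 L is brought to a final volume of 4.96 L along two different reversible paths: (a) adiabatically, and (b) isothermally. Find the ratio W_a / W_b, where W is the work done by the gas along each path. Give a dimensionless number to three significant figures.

Path (a) adiabatic: W = P₁V₁(1 − (V₁/V₂)^(γ−1))/(γ−1) → W_a/(P₁V₁) = -1.769.
Path (b) isothermal: W = P₁V₁ ln(V₂/V₁) → W_b/(P₁V₁) = -1.338.
W_a / W_b = -1.769 / -1.338 = 1.322.

W_a / W_b ≈ 1.32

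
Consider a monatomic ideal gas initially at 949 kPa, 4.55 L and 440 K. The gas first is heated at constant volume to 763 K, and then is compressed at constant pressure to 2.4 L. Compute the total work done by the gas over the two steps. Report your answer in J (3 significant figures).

W_total ≈ -3540 J

Step 1 (isochoric): W = 0 (constant volume).
After step 1: P = 1646 kPa (V unchanged).
Step 2 (isobaric): W = PΔV = (1646 kPa)(2.4 − 4.55 L) = -3538 J.
W_total = 0 − 3538 = -3538 J.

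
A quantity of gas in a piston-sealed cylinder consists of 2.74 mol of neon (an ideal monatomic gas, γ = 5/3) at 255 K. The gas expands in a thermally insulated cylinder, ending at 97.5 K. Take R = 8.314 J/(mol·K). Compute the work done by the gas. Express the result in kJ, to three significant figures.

W ≈ 5.38 kJ

Adiabatic ⇒ Q = 0, so W_by = −ΔU = nCᵥ(T₁ − T₂).
Cᵥ = 3R/2 = 12.47 J/(mol·K).
W = (2.74)(12.47)(255 − 97.5) = 5382 J.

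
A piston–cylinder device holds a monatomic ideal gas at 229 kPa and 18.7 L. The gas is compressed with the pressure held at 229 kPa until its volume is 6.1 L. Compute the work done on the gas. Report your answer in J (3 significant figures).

Isobaric: W = P ΔV.
W = (229 kPa)(6.1 − 18.7 L) = (229)(-12.6) = -2885 J.
Work on gas = −W_by = 2885 J.

W ≈ 2890 J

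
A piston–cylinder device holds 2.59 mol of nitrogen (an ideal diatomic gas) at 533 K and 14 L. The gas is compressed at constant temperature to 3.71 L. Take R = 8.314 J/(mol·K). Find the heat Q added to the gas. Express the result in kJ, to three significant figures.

Isothermal ⇒ ΔU = 0, so Q = W = nRT ln(V₂/V₁).
Q = (2.59)(8.314)(533) ln(3.71/14) = 11477 × -1.328 = -15242 J.

Q ≈ -15.2 kJ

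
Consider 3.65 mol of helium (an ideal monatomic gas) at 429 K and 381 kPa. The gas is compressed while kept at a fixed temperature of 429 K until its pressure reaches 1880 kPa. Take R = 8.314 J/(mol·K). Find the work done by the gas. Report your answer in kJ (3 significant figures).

W ≈ -20.8 kJ

Isothermal process: W = nRT ln(V₂/V₁) = nRT ln(P₁/P₂).
W = (3.65)(8.314)(429) × ln(381/1880)
  = 13018 × ln(0.2027) = 13018 × -1.596
W_by_gas = -20780 J.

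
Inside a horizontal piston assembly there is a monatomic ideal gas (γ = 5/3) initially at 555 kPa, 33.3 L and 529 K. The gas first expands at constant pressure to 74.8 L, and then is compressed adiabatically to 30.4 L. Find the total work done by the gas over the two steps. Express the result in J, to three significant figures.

W_total ≈ -28200 J

Step 1 (isobaric): W = PΔV = (555 kPa)(74.8 − 33.3 L) = 23032 J.
After step 1: P = 555 kPa, V = 74.8 L, T = 1188 K.
Step 2 (adiabatic): W = (P₁V₁ − P₂V₂)/(γ−1) = (41514 − 75662)/0.667 = -51223 J.
W_total = 23032 − 51223 = -28190 J.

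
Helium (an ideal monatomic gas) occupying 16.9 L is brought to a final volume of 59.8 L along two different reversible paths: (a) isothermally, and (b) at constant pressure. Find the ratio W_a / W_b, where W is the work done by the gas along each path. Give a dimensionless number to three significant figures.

W_a / W_b ≈ 0.498

Path (a) isothermal: W = P₁V₁ ln(V₂/V₁) → W_a/(P₁V₁) = 1.264.
Path (b) isobaric: W = P₁(V₂ − V₁) → W_b/(P₁V₁) = 2.538.
W_a / W_b = 1.264 / 2.538 = 0.4978.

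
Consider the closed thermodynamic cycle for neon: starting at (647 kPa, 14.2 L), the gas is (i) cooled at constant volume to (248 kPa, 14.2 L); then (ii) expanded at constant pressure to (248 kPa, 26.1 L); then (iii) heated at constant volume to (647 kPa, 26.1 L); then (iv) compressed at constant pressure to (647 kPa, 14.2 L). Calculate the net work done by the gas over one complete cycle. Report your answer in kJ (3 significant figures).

W_net ≈ -4.75 kJ

Constant-volume legs do no work.
W(ii) = (248)(26.1 − 14.2) = 2951 J; W(iv) = (647)(14.2 − 26.1) = -7699 J.
W_net = 2951 − 7699 = -4748 J (the counter-clockwise enclosed area).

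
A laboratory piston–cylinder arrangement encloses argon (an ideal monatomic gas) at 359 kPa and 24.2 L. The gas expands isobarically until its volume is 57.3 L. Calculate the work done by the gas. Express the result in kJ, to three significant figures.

W ≈ 11.9 kJ

Isobaric: W = P ΔV.
W = (359 kPa)(57.3 − 24.2 L) = (359)(33.1) = 11883 J.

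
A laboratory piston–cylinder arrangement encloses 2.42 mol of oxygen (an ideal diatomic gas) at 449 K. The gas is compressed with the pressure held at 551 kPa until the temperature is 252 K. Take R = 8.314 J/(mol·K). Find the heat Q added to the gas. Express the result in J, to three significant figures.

Isobaric: W = nRΔT = (2.42)(8.314)(-197) = -3964 J.
ΔU = nCᵥΔT with Cᵥ = 5R/2: ΔU = (2.42)(20.79)(-197) = -9909 J.
Q = ΔU + W = -9909 − 3964 = -13873 J.

Q ≈ -13900 J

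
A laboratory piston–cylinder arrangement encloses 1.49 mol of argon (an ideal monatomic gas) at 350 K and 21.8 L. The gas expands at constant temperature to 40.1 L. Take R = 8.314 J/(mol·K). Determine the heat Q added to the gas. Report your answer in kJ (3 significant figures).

Q ≈ 2.64 kJ

Isothermal ⇒ ΔU = 0, so Q = W = nRT ln(V₂/V₁).
Q = (1.49)(8.314)(350) ln(40.1/21.8) = 4336 × 0.6095 = 2642 J.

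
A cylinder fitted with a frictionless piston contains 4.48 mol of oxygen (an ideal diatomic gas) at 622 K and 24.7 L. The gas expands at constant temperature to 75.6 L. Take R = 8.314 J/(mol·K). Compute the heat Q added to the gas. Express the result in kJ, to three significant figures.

Isothermal ⇒ ΔU = 0, so Q = W = nRT ln(V₂/V₁).
Q = (4.48)(8.314)(622) ln(75.6/24.7) = 23167 × 1.119 = 25916 J.

Q ≈ 25.9 kJ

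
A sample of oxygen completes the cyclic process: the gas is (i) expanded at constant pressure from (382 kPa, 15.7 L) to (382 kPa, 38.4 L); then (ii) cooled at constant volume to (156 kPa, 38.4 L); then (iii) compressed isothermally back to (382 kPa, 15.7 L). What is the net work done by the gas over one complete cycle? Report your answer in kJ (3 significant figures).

W_net ≈ 3.31 kJ

Leg (i): W = PΔV = (382)(38.4 − 15.7) = 8671 J.
Leg (ii): W = 0.
Leg (iii): W = PᵢVᵢ ln(V_f/Vᵢ) = (5990) ln(15.7/38.4) = -5358 J.
W_net = 8671 − 5358 = 3314 J.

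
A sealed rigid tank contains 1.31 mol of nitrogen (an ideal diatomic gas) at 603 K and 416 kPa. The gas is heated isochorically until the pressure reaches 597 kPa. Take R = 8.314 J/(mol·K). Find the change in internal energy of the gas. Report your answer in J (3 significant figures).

Constant volume ⇒ W = 0, so Q = ΔU = nCᵥΔT with Cᵥ = 5R/2 = 20.79 J/(mol·K).
At constant V, T₂/T₁ = P₂/P₁ ⇒ ΔT = T₁(P₂/P₁ − 1) = 603·(597/416 − 1) = 262.4 K.
ΔU = (1.31)(20.79)(262.4) = 7144 J.

ΔU ≈ 7140 J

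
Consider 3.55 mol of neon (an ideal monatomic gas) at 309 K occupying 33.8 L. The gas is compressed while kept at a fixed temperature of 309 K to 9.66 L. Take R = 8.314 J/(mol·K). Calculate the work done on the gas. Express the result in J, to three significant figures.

Isothermal: W = nRT ln(V₂/V₁).
W = (3.55)(8.314)(309) × ln(9.66/33.8)
  = 9120 × -1.252
W_by_gas = -11423 J; work on gas = −W_by = 11423 J.

W ≈ 11400 J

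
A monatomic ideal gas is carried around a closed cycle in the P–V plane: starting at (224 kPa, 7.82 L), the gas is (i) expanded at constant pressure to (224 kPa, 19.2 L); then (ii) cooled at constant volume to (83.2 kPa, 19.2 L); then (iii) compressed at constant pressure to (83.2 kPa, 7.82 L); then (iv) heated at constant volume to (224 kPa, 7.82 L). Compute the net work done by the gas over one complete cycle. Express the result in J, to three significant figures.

Constant-volume legs do no work.
W(i) = (224)(19.2 − 7.82) = 2549 J; W(iii) = (83.2)(7.82 − 19.2) = -946.8 J.
W_net = 2549 − 946.8 = 1602 J (the clockwise enclosed area).

W_net ≈ 1600 J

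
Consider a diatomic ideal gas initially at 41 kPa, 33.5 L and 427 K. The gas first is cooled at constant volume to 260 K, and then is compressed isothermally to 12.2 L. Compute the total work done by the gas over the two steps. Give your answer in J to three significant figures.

Step 1 (isochoric): W = 0 (constant volume).
After step 1: P = 24.96 kPa (V unchanged).
Step 2 (isothermal): W = P₁V₁ ln(V₂/V₁) = (836.3) ln(12.2/33.5) = -844.8 J.
W_total = 0 − 844.8 = -844.8 J.

W_total ≈ -845 J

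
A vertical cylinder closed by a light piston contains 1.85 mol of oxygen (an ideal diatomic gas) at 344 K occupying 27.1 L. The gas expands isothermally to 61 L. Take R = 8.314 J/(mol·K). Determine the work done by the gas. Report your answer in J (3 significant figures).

Isothermal: W = nRT ln(V₂/V₁).
W = (1.85)(8.314)(344) × ln(61/27.1)
  = 5291 × 0.8113
W_by_gas = 4293 J.

W ≈ 4290 J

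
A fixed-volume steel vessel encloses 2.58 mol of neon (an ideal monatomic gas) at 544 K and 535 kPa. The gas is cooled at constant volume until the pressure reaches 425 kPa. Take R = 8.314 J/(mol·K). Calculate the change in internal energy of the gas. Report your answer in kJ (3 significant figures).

ΔU ≈ -3.60 kJ

Constant volume ⇒ W = 0, so Q = ΔU = nCᵥΔT with Cᵥ = 3R/2 = 12.47 J/(mol·K).
At constant V, T₂/T₁ = P₂/P₁ ⇒ ΔT = T₁(P₂/P₁ − 1) = 544·(425/535 − 1) = -111.9 K.
ΔU = (2.58)(12.47)(-111.9) = -3599 J.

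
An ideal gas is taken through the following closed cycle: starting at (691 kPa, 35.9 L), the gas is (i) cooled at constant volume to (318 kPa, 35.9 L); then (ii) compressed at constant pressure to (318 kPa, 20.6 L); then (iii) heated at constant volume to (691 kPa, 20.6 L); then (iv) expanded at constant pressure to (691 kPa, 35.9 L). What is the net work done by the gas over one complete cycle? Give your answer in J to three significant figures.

W_net ≈ 5710 J

Constant-volume legs do no work.
W(ii) = (318)(20.6 − 35.9) = -4865 J; W(iv) = (691)(35.9 − 20.6) = 10572 J.
W_net = -4865 + 10572 = 5707 J (the clockwise enclosed area).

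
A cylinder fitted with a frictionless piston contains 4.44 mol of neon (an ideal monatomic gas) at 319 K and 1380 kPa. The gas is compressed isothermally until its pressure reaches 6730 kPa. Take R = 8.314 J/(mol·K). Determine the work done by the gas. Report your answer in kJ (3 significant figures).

W ≈ -18.7 kJ

Isothermal process: W = nRT ln(V₂/V₁) = nRT ln(P₁/P₂).
W = (4.44)(8.314)(319) × ln(1380/6730)
  = 11776 × ln(0.2051) = 11776 × -1.584
W_by_gas = -18658 J.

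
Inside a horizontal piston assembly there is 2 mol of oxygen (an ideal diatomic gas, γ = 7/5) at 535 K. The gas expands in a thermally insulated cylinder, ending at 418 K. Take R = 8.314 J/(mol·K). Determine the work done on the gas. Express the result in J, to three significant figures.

W ≈ -4860 J

Adiabatic ⇒ Q = 0, so W_by = −ΔU = nCᵥ(T₁ − T₂).
Cᵥ = 5R/2 = 20.79 J/(mol·K).
W = (2)(20.79)(535 − 418) = 4864 J.
Work on gas = −W_by = -4864 J.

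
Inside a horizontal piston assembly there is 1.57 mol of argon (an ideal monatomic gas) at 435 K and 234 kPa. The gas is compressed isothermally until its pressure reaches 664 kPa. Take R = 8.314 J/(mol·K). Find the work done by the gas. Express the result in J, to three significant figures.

W ≈ -5920 J

Isothermal process: W = nRT ln(V₂/V₁) = nRT ln(P₁/P₂).
W = (1.57)(8.314)(435) × ln(234/664)
  = 5678 × ln(0.3524) = 5678 × -1.043
W_by_gas = -5922 J.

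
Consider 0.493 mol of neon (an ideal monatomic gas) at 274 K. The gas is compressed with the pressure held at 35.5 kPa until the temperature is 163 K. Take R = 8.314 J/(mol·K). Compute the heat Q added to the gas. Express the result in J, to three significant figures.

Q ≈ -1140 J

Isobaric: W = nRΔT = (0.493)(8.314)(-111) = -455 J.
ΔU = nCᵥΔT with Cᵥ = 3R/2: ΔU = (0.493)(12.47)(-111) = -682.5 J.
Q = ΔU + W = -682.5 − 455 = -1137 J.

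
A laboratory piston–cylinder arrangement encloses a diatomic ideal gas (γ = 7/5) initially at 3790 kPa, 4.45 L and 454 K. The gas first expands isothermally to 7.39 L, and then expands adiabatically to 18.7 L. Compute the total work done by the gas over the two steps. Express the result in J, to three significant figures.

W_total ≈ 21600 J

Step 1 (isothermal): W = P₁V₁ ln(V₂/V₁) = (16866) ln(7.39/4.45) = 8555 J.
After step 1: P = 2282 kPa, V = 7.39 L, T = 454 K.
Step 2 (adiabatic): W = (P₁V₁ − P₂V₂)/(γ−1) = (16866 − 11634)/0.4 = 13079 J.
W_total = 8555 + 13079 = 21634 J.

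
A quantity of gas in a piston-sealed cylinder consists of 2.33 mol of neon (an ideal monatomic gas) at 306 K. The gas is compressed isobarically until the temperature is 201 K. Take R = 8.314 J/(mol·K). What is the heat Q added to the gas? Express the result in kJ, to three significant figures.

Isobaric: W = nRΔT = (2.33)(8.314)(-105) = -2034 J.
ΔU = nCᵥΔT with Cᵥ = 3R/2: ΔU = (2.33)(12.47)(-105) = -3051 J.
Q = ΔU + W = -3051 − 2034 = -5085 J.

Q ≈ -5.09 kJ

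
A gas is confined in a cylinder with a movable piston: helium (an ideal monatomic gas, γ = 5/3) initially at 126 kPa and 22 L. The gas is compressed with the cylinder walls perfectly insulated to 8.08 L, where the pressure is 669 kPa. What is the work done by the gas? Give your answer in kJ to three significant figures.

W ≈ -3.95 kJ

Adiabatic: W = (P₁V₁ − P₂V₂)/(γ − 1) with γ = 5/3.
P₁V₁ = 2772 J, P₂V₂ = 5406 J.
W = (2772 − 5406) / 0.6667 = -3950 J.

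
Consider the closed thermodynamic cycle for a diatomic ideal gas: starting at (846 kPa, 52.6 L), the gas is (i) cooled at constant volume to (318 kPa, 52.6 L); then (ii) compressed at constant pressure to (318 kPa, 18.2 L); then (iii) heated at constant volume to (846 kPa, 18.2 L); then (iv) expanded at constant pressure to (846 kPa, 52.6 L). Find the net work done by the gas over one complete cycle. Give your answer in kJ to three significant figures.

Constant-volume legs do no work.
W(ii) = (318)(18.2 − 52.6) = -10939 J; W(iv) = (846)(52.6 − 18.2) = 29102 J.
W_net = -10939 + 29102 = 18163 J (the clockwise enclosed area).

W_net ≈ 18.2 kJ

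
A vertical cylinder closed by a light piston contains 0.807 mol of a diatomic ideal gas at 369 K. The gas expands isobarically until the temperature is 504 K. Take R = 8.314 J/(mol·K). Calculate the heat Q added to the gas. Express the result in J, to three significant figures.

Q ≈ 3170 J

Isobaric: W = nRΔT = (0.807)(8.314)(135) = 905.8 J.
ΔU = nCᵥΔT with Cᵥ = 5R/2: ΔU = (0.807)(20.79)(135) = 2264 J.
Q = ΔU + W = 2264 + 905.8 = 3170 J.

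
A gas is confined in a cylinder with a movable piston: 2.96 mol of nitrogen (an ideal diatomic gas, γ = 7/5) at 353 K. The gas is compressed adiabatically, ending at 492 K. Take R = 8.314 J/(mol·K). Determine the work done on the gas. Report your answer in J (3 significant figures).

Adiabatic ⇒ Q = 0, so W_by = −ΔU = nCᵥ(T₁ − T₂).
Cᵥ = 5R/2 = 20.79 J/(mol·K).
W = (2.96)(20.79)(353 − 492) = -8552 J.
Work on gas = −W_by = 8552 J.

W ≈ 8550 J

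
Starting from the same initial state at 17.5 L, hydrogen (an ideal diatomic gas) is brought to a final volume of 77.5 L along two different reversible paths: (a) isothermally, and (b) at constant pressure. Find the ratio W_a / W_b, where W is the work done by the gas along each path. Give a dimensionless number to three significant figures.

W_a / W_b ≈ 0.434

Path (a) isothermal: W = P₁V₁ ln(V₂/V₁) → W_a/(P₁V₁) = 1.488.
Path (b) isobaric: W = P₁(V₂ − V₁) → W_b/(P₁V₁) = 3.429.
W_a / W_b = 1.488 / 3.429 = 0.434.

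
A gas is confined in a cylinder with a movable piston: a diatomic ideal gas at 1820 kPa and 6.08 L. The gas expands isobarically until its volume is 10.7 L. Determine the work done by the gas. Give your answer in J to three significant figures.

Isobaric: W = P ΔV.
W = (1820 kPa)(10.7 − 6.08 L) = (1820)(4.62) = 8408 J.

W ≈ 8410 J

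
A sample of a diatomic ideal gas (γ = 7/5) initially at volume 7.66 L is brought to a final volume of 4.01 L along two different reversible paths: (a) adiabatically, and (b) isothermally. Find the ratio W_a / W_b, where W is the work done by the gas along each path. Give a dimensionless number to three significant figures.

Path (a) adiabatic: W = P₁V₁(1 − (V₁/V₂)^(γ−1))/(γ−1) → W_a/(P₁V₁) = -0.7387.
Path (b) isothermal: W = P₁V₁ ln(V₂/V₁) → W_b/(P₁V₁) = -0.6472.
W_a / W_b = -0.7387 / -0.6472 = 1.141.

W_a / W_b ≈ 1.14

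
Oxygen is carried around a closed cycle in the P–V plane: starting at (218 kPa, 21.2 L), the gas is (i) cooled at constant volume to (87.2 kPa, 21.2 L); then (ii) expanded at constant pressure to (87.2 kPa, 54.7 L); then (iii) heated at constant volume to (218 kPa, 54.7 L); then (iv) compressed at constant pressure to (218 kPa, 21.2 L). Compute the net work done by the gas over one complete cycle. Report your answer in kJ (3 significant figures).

W_net ≈ -4.38 kJ

Constant-volume legs do no work.
W(ii) = (87.2)(54.7 − 21.2) = 2921 J; W(iv) = (218)(21.2 − 54.7) = -7303 J.
W_net = 2921 − 7303 = -4382 J (the counter-clockwise enclosed area).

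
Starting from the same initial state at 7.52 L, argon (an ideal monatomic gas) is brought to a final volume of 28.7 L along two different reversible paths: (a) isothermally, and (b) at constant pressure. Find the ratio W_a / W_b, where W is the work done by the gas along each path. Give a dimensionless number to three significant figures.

Path (a) isothermal: W = P₁V₁ ln(V₂/V₁) → W_a/(P₁V₁) = 1.339.
Path (b) isobaric: W = P₁(V₂ − V₁) → W_b/(P₁V₁) = 2.816.
W_a / W_b = 1.339 / 2.816 = 0.4755.

W_a / W_b ≈ 0.476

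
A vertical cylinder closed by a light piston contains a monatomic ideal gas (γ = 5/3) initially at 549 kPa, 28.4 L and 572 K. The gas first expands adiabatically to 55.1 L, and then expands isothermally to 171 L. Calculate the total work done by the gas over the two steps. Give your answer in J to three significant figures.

Step 1 (adiabatic): W = (P₁V₁ − P₂V₂)/(γ−1) = (15592 − 10023)/0.667 = 8353 J.
After step 1: P = 181.9 kPa, V = 55.1 L, T = 367.7 K.
Step 2 (isothermal): W = P₁V₁ ln(V₂/V₁) = (10023) ln(171/55.1) = 11351 J.
W_total = 8353 + 11351 = 19704 J.

W_total ≈ 19700 J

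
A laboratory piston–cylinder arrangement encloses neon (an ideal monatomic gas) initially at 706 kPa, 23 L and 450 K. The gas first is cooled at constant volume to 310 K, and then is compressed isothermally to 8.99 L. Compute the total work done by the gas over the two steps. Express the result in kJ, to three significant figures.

Step 1 (isochoric): W = 0 (constant volume).
After step 1: P = 486.4 kPa (V unchanged).
Step 2 (isothermal): W = P₁V₁ ln(V₂/V₁) = (11186) ln(8.99/23) = -10508 J.
W_total = 0 − 10508 = -10508 J.

W_total ≈ -10.5 kJ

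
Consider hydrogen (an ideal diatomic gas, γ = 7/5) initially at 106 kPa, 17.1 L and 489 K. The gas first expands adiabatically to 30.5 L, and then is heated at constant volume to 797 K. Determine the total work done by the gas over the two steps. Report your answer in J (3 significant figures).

Step 1 (adiabatic): W = (P₁V₁ − P₂V₂)/(γ−1) = (1813 − 1438)/0.4 = 936.3 J.
Step 2 (isochoric): W = 0 (constant volume).
W_total = 936.3 + 0 = 936.3 J.

W_total ≈ 936 J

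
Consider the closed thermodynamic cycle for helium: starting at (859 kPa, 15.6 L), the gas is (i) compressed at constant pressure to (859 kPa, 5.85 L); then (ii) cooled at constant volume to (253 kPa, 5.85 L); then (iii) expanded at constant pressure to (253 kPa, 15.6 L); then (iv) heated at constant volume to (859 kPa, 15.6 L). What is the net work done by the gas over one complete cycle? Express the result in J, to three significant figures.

Constant-volume legs do no work.
W(i) = (859)(5.85 − 15.6) = -8375 J; W(iii) = (253)(15.6 − 5.85) = 2467 J.
W_net = -8375 + 2467 = -5908 J (the counter-clockwise enclosed area).

W_net ≈ -5910 J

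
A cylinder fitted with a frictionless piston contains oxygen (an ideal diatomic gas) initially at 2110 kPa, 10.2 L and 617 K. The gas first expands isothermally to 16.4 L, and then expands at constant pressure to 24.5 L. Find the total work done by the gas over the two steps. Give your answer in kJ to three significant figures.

Step 1 (isothermal): W = P₁V₁ ln(V₂/V₁) = (21522) ln(16.4/10.2) = 10221 J.
After step 1: P = 1312 kPa, V = 16.4 L, T = 617 K.
Step 2 (isobaric): W = PΔV = (1312 kPa)(24.5 − 16.4 L) = 10630 J.
W_total = 10221 + 10630 = 20850 J.

W_total ≈ 20.9 kJ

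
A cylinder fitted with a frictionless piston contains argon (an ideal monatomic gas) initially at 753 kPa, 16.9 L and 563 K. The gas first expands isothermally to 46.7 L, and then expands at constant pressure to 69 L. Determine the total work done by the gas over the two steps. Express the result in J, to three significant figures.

Step 1 (isothermal): W = P₁V₁ ln(V₂/V₁) = (12726) ln(46.7/16.9) = 12935 J.
After step 1: P = 272.5 kPa, V = 46.7 L, T = 563 K.
Step 2 (isobaric): W = PΔV = (272.5 kPa)(69 − 46.7 L) = 6077 J.
W_total = 12935 + 6077 = 19012 J.

W_total ≈ 19000 J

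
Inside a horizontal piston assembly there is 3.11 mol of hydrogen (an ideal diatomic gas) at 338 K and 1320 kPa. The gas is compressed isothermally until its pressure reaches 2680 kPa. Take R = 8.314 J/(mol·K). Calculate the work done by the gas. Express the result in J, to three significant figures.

W ≈ -6190 J

Isothermal process: W = nRT ln(V₂/V₁) = nRT ln(P₁/P₂).
W = (3.11)(8.314)(338) × ln(1320/2680)
  = 8740 × ln(0.4925) = 8740 × -0.7082
W_by_gas = -6189 J.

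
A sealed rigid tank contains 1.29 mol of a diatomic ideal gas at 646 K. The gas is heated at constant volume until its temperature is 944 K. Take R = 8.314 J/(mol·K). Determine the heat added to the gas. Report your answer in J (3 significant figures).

Q ≈ 7990 J

Constant volume ⇒ W = 0, so Q = ΔU = nCᵥΔT with Cᵥ = 5R/2 = 20.79 J/(mol·K).
ΔU = (1.29)(20.79)(944 − 646) = 7990 J.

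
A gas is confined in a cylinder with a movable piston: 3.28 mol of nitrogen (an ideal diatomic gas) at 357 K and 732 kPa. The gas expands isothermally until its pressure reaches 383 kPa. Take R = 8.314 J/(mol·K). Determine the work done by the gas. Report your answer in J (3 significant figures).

Isothermal process: W = nRT ln(V₂/V₁) = nRT ln(P₁/P₂).
W = (3.28)(8.314)(357) × ln(732/383)
  = 9735 × ln(1.911) = 9735 × 0.6477
W_by_gas = 6306 J.

W ≈ 6310 J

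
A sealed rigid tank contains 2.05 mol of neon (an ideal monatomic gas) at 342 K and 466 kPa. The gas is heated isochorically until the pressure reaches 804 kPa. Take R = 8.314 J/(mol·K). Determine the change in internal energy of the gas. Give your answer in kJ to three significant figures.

ΔU ≈ 6.34 kJ

Constant volume ⇒ W = 0, so Q = ΔU = nCᵥΔT with Cᵥ = 3R/2 = 12.47 J/(mol·K).
At constant V, T₂/T₁ = P₂/P₁ ⇒ ΔT = T₁(P₂/P₁ − 1) = 342·(804/466 − 1) = 248.1 K.
ΔU = (2.05)(12.47)(248.1) = 6342 J.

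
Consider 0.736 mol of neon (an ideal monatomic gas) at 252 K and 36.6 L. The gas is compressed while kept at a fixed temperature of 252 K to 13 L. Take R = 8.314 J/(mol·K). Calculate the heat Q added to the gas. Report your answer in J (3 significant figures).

Isothermal ⇒ ΔU = 0, so Q = W = nRT ln(V₂/V₁).
Q = (0.736)(8.314)(252) ln(13/36.6) = 1542 × -1.035 = -1596 J.

Q ≈ -1600 J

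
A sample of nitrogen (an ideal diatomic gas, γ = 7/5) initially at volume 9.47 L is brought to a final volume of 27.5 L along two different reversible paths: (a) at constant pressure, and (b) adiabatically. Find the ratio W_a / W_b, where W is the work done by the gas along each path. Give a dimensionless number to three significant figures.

W_a / W_b ≈ 2.19

Path (a) isobaric: W = P₁(V₂ − V₁) → W_a/(P₁V₁) = 1.904.
Path (b) adiabatic: W = P₁V₁(1 − (V₁/V₂)^(γ−1))/(γ−1) → W_b/(P₁V₁) = 0.8679.
W_a / W_b = 1.904 / 0.8679 = 2.194.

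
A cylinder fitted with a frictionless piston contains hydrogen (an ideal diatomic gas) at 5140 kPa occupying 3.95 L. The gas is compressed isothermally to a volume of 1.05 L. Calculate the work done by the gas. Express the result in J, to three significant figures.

W ≈ -26900 J

Isothermal: W = nRT ln(V₂/V₁) = P₁V₁ ln(V₂/V₁).
P₁V₁ = (5140 kPa)(3.95 L) = 20303 J.
W = 20303 × ln(1.05/3.95) = 20303 × -1.325
W_by_gas = -26900 J.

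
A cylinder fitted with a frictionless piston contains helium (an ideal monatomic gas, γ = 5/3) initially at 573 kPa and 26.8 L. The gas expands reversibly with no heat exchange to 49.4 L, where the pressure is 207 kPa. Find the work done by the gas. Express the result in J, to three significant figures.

W ≈ 7700 J

Adiabatic: W = (P₁V₁ − P₂V₂)/(γ − 1) with γ = 5/3.
P₁V₁ = 15356 J, P₂V₂ = 10226 J.
W = (15356 − 10226) / 0.6667 = 7696 J.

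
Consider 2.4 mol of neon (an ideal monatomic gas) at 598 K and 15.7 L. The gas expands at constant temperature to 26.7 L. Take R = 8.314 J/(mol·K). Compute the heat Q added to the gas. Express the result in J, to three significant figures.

Isothermal ⇒ ΔU = 0, so Q = W = nRT ln(V₂/V₁).
Q = (2.4)(8.314)(598) ln(26.7/15.7) = 11932 × 0.531 = 6336 J.

Q ≈ 6340 J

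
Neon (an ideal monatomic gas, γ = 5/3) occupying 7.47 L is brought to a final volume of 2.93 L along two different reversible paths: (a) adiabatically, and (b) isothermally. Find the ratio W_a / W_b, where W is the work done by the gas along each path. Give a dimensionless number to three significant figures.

W_a / W_b ≈ 1.39

Path (a) adiabatic: W = P₁V₁(1 − (V₁/V₂)^(γ−1))/(γ−1) → W_a/(P₁V₁) = -1.299.
Path (b) isothermal: W = P₁V₁ ln(V₂/V₁) → W_b/(P₁V₁) = -0.9359.
W_a / W_b = -1.299 / -0.9359 = 1.388.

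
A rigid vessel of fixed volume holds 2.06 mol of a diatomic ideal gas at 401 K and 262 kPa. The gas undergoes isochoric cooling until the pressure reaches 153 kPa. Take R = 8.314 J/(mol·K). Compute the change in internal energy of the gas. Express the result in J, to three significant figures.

ΔU ≈ -7140 J

Constant volume ⇒ W = 0, so Q = ΔU = nCᵥΔT with Cᵥ = 5R/2 = 20.79 J/(mol·K).
At constant V, T₂/T₁ = P₂/P₁ ⇒ ΔT = T₁(P₂/P₁ − 1) = 401·(153/262 − 1) = -166.8 K.
ΔU = (2.06)(20.79)(-166.8) = -7143 J.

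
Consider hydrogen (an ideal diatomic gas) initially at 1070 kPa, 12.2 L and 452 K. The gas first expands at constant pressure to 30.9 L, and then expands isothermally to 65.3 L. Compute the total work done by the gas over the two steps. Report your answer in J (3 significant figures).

W_total ≈ 44700 J

Step 1 (isobaric): W = PΔV = (1070 kPa)(30.9 − 12.2 L) = 20009 J.
After step 1: P = 1070 kPa, V = 30.9 L, T = 1145 K.
Step 2 (isothermal): W = P₁V₁ ln(V₂/V₁) = (33063) ln(65.3/30.9) = 24739 J.
W_total = 20009 + 24739 = 44748 J.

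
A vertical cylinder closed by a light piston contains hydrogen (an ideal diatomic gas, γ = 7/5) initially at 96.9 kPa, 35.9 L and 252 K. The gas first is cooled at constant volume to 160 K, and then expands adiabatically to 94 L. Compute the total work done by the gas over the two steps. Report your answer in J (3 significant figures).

W_total ≈ 1760 J

Step 1 (isochoric): W = 0 (constant volume).
After step 1: P = 61.52 kPa (V unchanged).
Step 2 (adiabatic): W = (P₁V₁ − P₂V₂)/(γ−1) = (2209 − 1503)/0.4 = 1765 J.
W_total = 0 + 1765 = 1765 J.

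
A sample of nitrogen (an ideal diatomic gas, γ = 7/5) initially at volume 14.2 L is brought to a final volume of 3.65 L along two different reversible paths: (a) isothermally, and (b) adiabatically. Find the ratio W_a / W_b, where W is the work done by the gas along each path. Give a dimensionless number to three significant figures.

W_a / W_b ≈ 0.753

Path (a) isothermal: W = P₁V₁ ln(V₂/V₁) → W_a/(P₁V₁) = -1.359.
Path (b) adiabatic: W = P₁V₁(1 − (V₁/V₂)^(γ−1))/(γ−1) → W_b/(P₁V₁) = -1.805.
W_a / W_b = -1.359 / -1.805 = 0.7528.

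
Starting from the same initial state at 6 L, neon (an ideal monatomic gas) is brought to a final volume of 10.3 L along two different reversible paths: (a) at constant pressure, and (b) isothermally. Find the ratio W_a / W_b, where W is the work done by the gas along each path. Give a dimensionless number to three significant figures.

W_a / W_b ≈ 1.33

Path (a) isobaric: W = P₁(V₂ − V₁) → W_a/(P₁V₁) = 0.7167.
Path (b) isothermal: W = P₁V₁ ln(V₂/V₁) → W_b/(P₁V₁) = 0.5404.
W_a / W_b = 0.7167 / 0.5404 = 1.326.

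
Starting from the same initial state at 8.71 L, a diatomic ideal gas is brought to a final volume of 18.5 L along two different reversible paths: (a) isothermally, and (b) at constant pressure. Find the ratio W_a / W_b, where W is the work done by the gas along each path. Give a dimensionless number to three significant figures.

W_a / W_b ≈ 0.670

Path (a) isothermal: W = P₁V₁ ln(V₂/V₁) → W_a/(P₁V₁) = 0.7533.
Path (b) isobaric: W = P₁(V₂ − V₁) → W_b/(P₁V₁) = 1.124.
W_a / W_b = 0.7533 / 1.124 = 0.6702.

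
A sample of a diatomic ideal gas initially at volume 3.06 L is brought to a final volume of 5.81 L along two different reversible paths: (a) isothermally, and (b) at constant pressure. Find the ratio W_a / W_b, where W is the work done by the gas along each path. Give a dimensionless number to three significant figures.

W_a / W_b ≈ 0.713

Path (a) isothermal: W = P₁V₁ ln(V₂/V₁) → W_a/(P₁V₁) = 0.6412.
Path (b) isobaric: W = P₁(V₂ − V₁) → W_b/(P₁V₁) = 0.8987.
W_a / W_b = 0.6412 / 0.8987 = 0.7134.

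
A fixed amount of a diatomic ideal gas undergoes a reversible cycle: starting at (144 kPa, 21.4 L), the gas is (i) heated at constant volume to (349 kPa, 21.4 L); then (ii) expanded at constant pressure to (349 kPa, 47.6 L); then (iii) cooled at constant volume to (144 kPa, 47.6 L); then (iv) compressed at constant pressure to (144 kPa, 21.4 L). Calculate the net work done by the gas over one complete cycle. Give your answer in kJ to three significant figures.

W_net ≈ 5.37 kJ

Constant-volume legs do no work.
W(ii) = (349)(47.6 − 21.4) = 9144 J; W(iv) = (144)(21.4 − 47.6) = -3773 J.
W_net = 9144 − 3773 = 5371 J (the clockwise enclosed area).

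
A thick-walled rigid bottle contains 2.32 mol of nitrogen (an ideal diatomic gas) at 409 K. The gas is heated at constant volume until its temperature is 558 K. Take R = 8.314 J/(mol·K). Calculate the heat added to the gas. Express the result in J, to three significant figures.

Q ≈ 7180 J

Constant volume ⇒ W = 0, so Q = ΔU = nCᵥΔT with Cᵥ = 5R/2 = 20.79 J/(mol·K).
ΔU = (2.32)(20.79)(558 − 409) = 7185 J.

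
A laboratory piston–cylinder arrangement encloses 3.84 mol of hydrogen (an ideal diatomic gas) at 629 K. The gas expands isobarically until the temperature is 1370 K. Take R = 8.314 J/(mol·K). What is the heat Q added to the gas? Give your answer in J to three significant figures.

Q ≈ 82800 J

Isobaric: W = nRΔT = (3.84)(8.314)(741) = 23657 J.
ΔU = nCᵥΔT with Cᵥ = 5R/2: ΔU = (3.84)(20.79)(741) = 59142 J.
Q = ΔU + W = 59142 + 23657 = 82799 J.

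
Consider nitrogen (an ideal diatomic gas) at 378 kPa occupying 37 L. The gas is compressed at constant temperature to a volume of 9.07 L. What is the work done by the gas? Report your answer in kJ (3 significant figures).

W ≈ -19.7 kJ

Isothermal: W = nRT ln(V₂/V₁) = P₁V₁ ln(V₂/V₁).
P₁V₁ = (378 kPa)(37 L) = 13986 J.
W = 13986 × ln(9.07/37) = 13986 × -1.406
W_by_gas = -19664 J.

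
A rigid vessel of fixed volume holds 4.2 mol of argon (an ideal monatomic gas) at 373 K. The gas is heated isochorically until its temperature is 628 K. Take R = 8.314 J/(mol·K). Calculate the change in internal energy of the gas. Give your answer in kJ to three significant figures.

Constant volume ⇒ W = 0, so Q = ΔU = nCᵥΔT with Cᵥ = 3R/2 = 12.47 J/(mol·K).
ΔU = (4.2)(12.47)(628 − 373) = 13356 J.

ΔU ≈ 13.4 kJ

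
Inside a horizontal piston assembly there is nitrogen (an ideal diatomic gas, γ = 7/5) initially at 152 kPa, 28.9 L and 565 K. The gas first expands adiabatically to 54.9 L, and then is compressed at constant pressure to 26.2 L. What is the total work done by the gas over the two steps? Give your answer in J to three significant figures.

Step 1 (adiabatic): W = (P₁V₁ − P₂V₂)/(γ−1) = (4393 − 3398)/0.4 = 2486 J.
After step 1: P = 61.9 kPa, V = 54.9 L, T = 437.1 K.
Step 2 (isobaric): W = PΔV = (61.9 kPa)(26.2 − 54.9 L) = -1777 J.
W_total = 2486 − 1777 = 709.5 J.

W_total ≈ 709 J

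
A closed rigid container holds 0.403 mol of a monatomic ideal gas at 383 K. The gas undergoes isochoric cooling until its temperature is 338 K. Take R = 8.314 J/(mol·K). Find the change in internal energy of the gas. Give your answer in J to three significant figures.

Constant volume ⇒ W = 0, so Q = ΔU = nCᵥΔT with Cᵥ = 3R/2 = 12.47 J/(mol·K).
ΔU = (0.403)(12.47)(338 − 383) = -226.2 J.

ΔU ≈ -226 J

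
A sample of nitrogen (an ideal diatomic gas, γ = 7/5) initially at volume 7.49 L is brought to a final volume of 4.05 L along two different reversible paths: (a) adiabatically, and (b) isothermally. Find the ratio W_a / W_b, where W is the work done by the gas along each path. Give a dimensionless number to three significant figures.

W_a / W_b ≈ 1.13

Path (a) adiabatic: W = P₁V₁(1 − (V₁/V₂)^(γ−1))/(γ−1) → W_a/(P₁V₁) = -0.6971.
Path (b) isothermal: W = P₁V₁ ln(V₂/V₁) → W_b/(P₁V₁) = -0.6149.
W_a / W_b = -0.6971 / -0.6149 = 1.134.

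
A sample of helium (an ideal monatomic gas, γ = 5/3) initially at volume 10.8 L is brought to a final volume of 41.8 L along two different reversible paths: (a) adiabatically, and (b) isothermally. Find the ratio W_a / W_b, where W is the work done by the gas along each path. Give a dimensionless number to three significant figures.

W_a / W_b ≈ 0.659

Path (a) adiabatic: W = P₁V₁(1 − (V₁/V₂)^(γ−1))/(γ−1) → W_a/(P₁V₁) = 0.8915.
Path (b) isothermal: W = P₁V₁ ln(V₂/V₁) → W_b/(P₁V₁) = 1.353.
W_a / W_b = 0.8915 / 1.353 = 0.6587.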